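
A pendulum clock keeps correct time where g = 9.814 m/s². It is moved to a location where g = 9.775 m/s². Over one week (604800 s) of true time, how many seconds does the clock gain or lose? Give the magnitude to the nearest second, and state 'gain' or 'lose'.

The clock's period scales as T ∝ 1/√g, so T'/T = √(9.814/9.775) = 1.00199.
In 604800 s of true time the clock registers 604800/1.00199 = 603597.1 s, so it loses 1203 s.

lose 1203 s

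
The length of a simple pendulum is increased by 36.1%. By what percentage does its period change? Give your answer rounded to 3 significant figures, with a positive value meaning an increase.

T ∝ √L, so T'/T = √(1.361) = 1.167.
Percentage change in T = (1.167 − 1) × 100% = 16.7%.

16.7%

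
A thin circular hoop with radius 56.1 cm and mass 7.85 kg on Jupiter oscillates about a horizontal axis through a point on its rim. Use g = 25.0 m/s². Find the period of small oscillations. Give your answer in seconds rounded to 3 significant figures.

I_cm = mr² = 2.471 kg·m². The pivot is at distance d = 0.561 m from the centre of mass.
By the parallel-axis theorem, I = I_cm + md² = 2.471 + 2.471 = 4.941 kg·m².
T = 2π√(I/(mgd)) = 2π√(4.941/(7.85 × 25.0 × 0.561)) = 1.33 s.

1.33 s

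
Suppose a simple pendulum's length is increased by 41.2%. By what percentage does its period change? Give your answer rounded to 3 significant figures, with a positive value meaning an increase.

T ∝ √L, so T'/T = √(1.412) = 1.188.
Percentage change in T = (1.188 − 1) × 100% = 18.8%.

18.8%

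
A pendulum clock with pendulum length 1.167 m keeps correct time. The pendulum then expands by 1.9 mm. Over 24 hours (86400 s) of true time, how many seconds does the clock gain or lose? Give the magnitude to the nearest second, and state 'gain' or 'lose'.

T ∝ √L, so T'/T = √(1.16890/1.167) = 1.00081.
In 86400 s of true time the clock registers 86400/1.00081 = 86329.8 s, so it loses 70 s.

lose 70 s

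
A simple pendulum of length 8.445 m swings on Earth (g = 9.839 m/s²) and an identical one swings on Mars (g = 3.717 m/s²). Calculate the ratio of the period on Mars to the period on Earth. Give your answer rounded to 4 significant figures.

1.627

T ∝ 1/√g, so T₂/T₁ = √(g₁/g₂) = √(9.839/3.717) = 1.627.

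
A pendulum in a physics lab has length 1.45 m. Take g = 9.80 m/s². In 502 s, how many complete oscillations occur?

T = 2π√(L/g) = 2π√(1.45/9.80) = 2.417 s.
Number of complete oscillations = ⌊502/2.417⌋ = ⌊207.7⌋ = 207.

207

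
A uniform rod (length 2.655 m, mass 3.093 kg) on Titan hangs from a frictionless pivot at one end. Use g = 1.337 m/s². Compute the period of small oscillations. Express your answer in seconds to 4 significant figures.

7.229 s

For a physical pendulum T = 2π√(I/(mgd)), with d = 1.3275 m from pivot to centre of mass.
I_cm = mL²/12 = 3.093 × 2.655²/12 = 1.8169 kg·m²; I = I_cm + md² = 1.8169 + 3.093 × 1.3275² = 7.2675 kg·m².
T = 2π√(7.2675/(3.093 × 1.337 × 1.3275)) = 7.229 s.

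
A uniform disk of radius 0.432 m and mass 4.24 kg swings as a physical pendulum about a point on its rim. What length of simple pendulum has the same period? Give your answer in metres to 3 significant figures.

0.648 m

The equivalent simple-pendulum length is L_eq = I/(md), where I is about the pivot and d = 0.4320 m.
I_cm = ½mR² = 0.3956 kg·m², so I = I_cm + md² = 0.3956 + 0.7913 = 1.187 kg·m².
L_eq = 1.187/(4.24 × 0.4320) = 0.648 m.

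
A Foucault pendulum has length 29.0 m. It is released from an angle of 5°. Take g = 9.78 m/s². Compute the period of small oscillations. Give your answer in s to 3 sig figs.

T = 2π√(L/g) = 2π√(29.0/9.78) = 2π × 1.722 = 10.8 s.

10.8 s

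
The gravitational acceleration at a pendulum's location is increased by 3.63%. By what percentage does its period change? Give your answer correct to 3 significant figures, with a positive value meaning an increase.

-1.77%

T ∝ 1/√g, so T'/T = 1/√(1.036) = 0.9823.
Percentage change in T = (0.9823 − 1) × 100% = -1.77%.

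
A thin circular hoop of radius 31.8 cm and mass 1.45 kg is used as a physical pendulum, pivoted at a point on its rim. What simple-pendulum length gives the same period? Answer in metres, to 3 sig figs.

The equivalent simple-pendulum length is L_eq = I/(md), where I is about the pivot and d = 0.3180 m.
I_cm = mR² = 0.1466 kg·m², so I = I_cm + md² = 0.1466 + 0.1466 = 0.2933 kg·m².
L_eq = 0.2933/(1.45 × 0.3180) = 0.636 m.

0.636 m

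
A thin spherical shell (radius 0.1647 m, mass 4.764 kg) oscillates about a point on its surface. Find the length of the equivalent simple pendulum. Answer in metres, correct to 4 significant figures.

The equivalent simple-pendulum length is L_eq = I/(md), where I is about the pivot and d = 0.16470 m.
I_cm = (2/3)mR² = 0.086152 kg·m², so I = I_cm + md² = 0.086152 + 0.12923 = 0.21538 kg·m².
L_eq = 0.21538/(4.764 × 0.16470) = 0.2745 m.

0.2745 m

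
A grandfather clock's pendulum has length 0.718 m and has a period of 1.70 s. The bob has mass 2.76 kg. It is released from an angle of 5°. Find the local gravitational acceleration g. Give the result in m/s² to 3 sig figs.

9.81 m/s²

From T = 2π√(L/g), g = 4π²L/T² = 4π² × 0.718/1.700² = 9.81 m/s².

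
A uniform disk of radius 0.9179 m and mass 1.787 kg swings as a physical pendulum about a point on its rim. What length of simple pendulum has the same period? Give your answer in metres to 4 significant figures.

1.377 m

The equivalent simple-pendulum length is L_eq = I/(md), where I is about the pivot and d = 0.91790 m.
I_cm = ½mR² = 0.75281 kg·m², so I = I_cm + md² = 0.75281 + 1.5056 = 2.2584 kg·m².
L_eq = 2.2584/(1.787 × 0.91790) = 1.377 m.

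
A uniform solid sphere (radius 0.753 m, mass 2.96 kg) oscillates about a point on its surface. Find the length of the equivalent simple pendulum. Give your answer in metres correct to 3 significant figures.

1.05 m

The equivalent simple-pendulum length is L_eq = I/(md), where I is about the pivot and d = 0.7530 m.
I_cm = (2/5)mR² = 0.6713 kg·m², so I = I_cm + md² = 0.6713 + 1.678 = 2.350 kg·m².
L_eq = 2.350/(2.96 × 0.7530) = 1.05 m.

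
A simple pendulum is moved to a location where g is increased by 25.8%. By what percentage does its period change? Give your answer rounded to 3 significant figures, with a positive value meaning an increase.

T ∝ 1/√g, so T'/T = 1/√(1.258) = 0.8916.
Percentage change in T = (0.8916 − 1) × 100% = -10.8%.

-10.8%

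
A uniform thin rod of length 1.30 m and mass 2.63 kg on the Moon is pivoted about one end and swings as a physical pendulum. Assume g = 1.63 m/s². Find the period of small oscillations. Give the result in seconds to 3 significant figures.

For a physical pendulum T = 2π√(I/(mgd)), with d = 0.6500 m from pivot to centre of mass.
I_cm = mL²/12 = 2.63 × 1.30²/12 = 0.3704 kg·m²; I = I_cm + md² = 0.3704 + 2.63 × 0.6500² = 1.482 kg·m².
T = 2π√(1.482/(2.63 × 1.63 × 0.6500)) = 4.58 s.

4.58 s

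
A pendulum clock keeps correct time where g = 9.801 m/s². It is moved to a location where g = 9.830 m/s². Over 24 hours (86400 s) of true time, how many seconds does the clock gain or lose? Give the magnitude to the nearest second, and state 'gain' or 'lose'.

gain 128 s

The clock's period scales as T ∝ 1/√g, so T'/T = √(9.801/9.830) = 0.998524.
In 86400 s of true time the clock registers 86400/0.998524 = 86527.7 s, so it gains 128 s.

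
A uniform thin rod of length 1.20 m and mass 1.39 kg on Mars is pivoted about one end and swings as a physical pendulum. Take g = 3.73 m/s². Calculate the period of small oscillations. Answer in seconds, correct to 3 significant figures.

For a physical pendulum T = 2π√(I/(mgd)), with d = 0.6000 m from pivot to centre of mass.
I_cm = mL²/12 = 1.39 × 1.20²/12 = 0.1668 kg·m²; I = I_cm + md² = 0.1668 + 1.39 × 0.6000² = 0.6672 kg·m².
T = 2π√(0.6672/(1.39 × 3.73 × 0.6000)) = 2.91 s.

2.91 s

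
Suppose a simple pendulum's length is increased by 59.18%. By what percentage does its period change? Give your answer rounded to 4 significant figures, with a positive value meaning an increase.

T ∝ √L, so T'/T = √(1.5918) = 1.2617.
Percentage change in T = (1.2617 − 1) × 100% = 26.17%.

26.17%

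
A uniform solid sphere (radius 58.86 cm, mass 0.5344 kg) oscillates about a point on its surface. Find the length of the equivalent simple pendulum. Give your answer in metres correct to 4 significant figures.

0.8240 m

The equivalent simple-pendulum length is L_eq = I/(md), where I is about the pivot and d = 0.58860 m.
I_cm = (2/5)mR² = 0.074057 kg·m², so I = I_cm + md² = 0.074057 + 0.18514 = 0.25920 kg·m².
L_eq = 0.25920/(0.5344 × 0.58860) = 0.8240 m.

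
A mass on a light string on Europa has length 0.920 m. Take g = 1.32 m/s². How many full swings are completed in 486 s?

T = 2π√(L/g) = 2π√(0.920/1.32) = 5.245 s.
Number of complete oscillations = ⌊486/5.245⌋ = ⌊92.65⌋ = 92.

92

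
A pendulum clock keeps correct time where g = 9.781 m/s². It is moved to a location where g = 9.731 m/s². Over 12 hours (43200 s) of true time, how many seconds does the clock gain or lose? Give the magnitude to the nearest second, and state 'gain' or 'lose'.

lose 111 s

The clock's period scales as T ∝ 1/√g, so T'/T = √(9.781/9.731) = 1.00257.
In 43200 s of true time the clock registers 43200/1.00257 = 43089.4 s, so it loses 111 s.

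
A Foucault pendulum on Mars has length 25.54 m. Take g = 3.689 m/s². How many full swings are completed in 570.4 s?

34

T = 2π√(L/g) = 2π√(25.54/3.689) = 16.532 s.
Number of complete oscillations = ⌊570.4/16.532⌋ = ⌊34.502⌋ = 34.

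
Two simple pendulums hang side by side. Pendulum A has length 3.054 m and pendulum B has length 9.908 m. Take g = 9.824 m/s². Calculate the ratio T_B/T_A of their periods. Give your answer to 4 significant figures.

T ∝ √L, so T_B/T_A = √(L_B/L_A) = √(9.908/3.054) = 1.801.

1.801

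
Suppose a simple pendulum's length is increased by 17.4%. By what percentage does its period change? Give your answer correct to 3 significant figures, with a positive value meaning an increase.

T ∝ √L, so T'/T = √(1.174) = 1.084.
Percentage change in T = (1.084 − 1) × 100% = 8.35%.

8.35%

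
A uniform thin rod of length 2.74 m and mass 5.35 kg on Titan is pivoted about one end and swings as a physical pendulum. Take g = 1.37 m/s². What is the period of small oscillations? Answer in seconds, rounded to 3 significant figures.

For a physical pendulum T = 2π√(I/(mgd)), with d = 1.370 m from pivot to centre of mass.
I_cm = mL²/12 = 5.35 × 2.74²/12 = 3.347 kg·m²; I = I_cm + md² = 3.347 + 5.35 × 1.370² = 13.39 kg·m².
T = 2π√(13.39/(5.35 × 1.37 × 1.370)) = 7.26 s.

7.26 s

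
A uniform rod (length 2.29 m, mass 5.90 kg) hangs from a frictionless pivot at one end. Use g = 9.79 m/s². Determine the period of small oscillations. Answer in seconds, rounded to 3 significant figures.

2.48 s

For a physical pendulum T = 2π√(I/(mgd)), with d = 1.145 m from pivot to centre of mass.
I_cm = mL²/12 = 5.90 × 2.29²/12 = 2.578 kg·m²; I = I_cm + md² = 2.578 + 5.90 × 1.145² = 10.31 kg·m².
T = 2π√(10.31/(5.90 × 9.79 × 1.145)) = 2.48 s.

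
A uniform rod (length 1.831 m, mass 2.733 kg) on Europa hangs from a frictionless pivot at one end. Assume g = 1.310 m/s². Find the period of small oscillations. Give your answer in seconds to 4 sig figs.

6.065 s

For a physical pendulum T = 2π√(I/(mgd)), with d = 0.91550 m from pivot to centre of mass.
I_cm = mL²/12 = 2.733 × 1.831²/12 = 0.76355 kg·m²; I = I_cm + md² = 0.76355 + 2.733 × 0.91550² = 3.0542 kg·m².
T = 2π√(3.0542/(2.733 × 1.310 × 0.91550)) = 6.065 s.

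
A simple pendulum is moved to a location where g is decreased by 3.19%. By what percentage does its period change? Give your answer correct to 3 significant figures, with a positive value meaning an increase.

1.63%

T ∝ 1/√g, so T'/T = 1/√(0.9681) = 1.016.
Percentage change in T = (1.016 − 1) × 100% = 1.63%.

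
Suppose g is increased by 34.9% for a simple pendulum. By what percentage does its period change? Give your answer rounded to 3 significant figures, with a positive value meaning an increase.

-13.9%

T ∝ 1/√g, so T'/T = 1/√(1.349) = 0.8610.
Percentage change in T = (0.8610 − 1) × 100% = -13.9%.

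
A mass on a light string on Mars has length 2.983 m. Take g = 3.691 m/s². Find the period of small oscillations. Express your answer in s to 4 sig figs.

T = 2π√(L/g) = 2π√(2.983/3.691) = 2π × 0.89899 = 5.649 s.

5.649 s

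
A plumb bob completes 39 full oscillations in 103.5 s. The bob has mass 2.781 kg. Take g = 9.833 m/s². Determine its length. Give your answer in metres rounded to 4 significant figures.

1.754 m

T = 103.5/39 = 2.6538 s.
From T = 2π√(L/g), L = gT²/(4π²) = 9.833 × 2.6538²/(4π²) = 1.754 m.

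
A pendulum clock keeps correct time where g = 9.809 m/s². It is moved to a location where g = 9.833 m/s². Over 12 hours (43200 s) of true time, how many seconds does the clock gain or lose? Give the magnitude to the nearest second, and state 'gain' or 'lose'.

gain 53 s

The clock's period scales as T ∝ 1/√g, so T'/T = √(9.809/9.833) = 0.998779.
In 43200 s of true time the clock registers 43200/0.998779 = 43252.8 s, so it gains 53 s.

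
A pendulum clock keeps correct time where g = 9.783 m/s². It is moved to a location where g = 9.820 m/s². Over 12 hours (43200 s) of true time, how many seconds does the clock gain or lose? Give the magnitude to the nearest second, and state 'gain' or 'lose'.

gain 82 s

The clock's period scales as T ∝ 1/√g, so T'/T = √(9.783/9.820) = 0.998114.
In 43200 s of true time the clock registers 43200/0.998114 = 43281.6 s, so it gains 82 s.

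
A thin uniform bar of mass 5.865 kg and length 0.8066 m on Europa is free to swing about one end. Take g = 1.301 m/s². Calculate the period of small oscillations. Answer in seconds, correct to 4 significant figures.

4.039 s

For a physical pendulum T = 2π√(I/(mgd)), with d = 0.40330 m from pivot to centre of mass.
I_cm = mL²/12 = 5.865 × 0.8066²/12 = 0.31798 kg·m²; I = I_cm + md² = 0.31798 + 5.865 × 0.40330² = 1.2719 kg·m².
T = 2π√(1.2719/(5.865 × 1.301 × 0.40330)) = 4.039 s.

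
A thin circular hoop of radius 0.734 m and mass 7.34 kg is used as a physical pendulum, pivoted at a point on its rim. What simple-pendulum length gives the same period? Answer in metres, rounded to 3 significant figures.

The equivalent simple-pendulum length is L_eq = I/(md), where I is about the pivot and d = 0.7340 m.
I_cm = mR² = 3.954 kg·m², so I = I_cm + md² = 3.954 + 3.954 = 7.909 kg·m².
L_eq = 7.909/(7.34 × 0.7340) = 1.47 m.

1.47 m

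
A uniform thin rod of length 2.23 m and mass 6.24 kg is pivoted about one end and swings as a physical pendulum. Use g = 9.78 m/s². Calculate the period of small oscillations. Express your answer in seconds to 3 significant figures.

2.45 s

For a physical pendulum T = 2π√(I/(mgd)), with d = 1.115 m from pivot to centre of mass.
I_cm = mL²/12 = 6.24 × 2.23²/12 = 2.586 kg·m²; I = I_cm + md² = 2.586 + 6.24 × 1.115² = 10.34 kg·m².
T = 2π√(10.34/(6.24 × 9.78 × 1.115)) = 2.45 s.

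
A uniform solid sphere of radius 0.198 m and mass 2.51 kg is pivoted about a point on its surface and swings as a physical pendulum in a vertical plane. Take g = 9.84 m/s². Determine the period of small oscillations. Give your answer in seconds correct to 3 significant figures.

I_cm = (2/5)mr² = 0.03936 kg·m². The pivot is at distance d = 0.198 m from the centre of mass.
By the parallel-axis theorem, I = I_cm + md² = 0.03936 + 0.09840 = 0.1378 kg·m².
T = 2π√(I/(mgd)) = 2π√(0.1378/(2.51 × 9.84 × 0.198)) = 1.05 s.

1.05 s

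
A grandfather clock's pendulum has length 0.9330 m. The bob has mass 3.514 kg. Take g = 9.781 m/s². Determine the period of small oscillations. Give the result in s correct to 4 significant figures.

T = 2π√(L/g) = 2π√(0.9330/9.781) = 2π × 0.30885 = 1.941 s.

1.941 s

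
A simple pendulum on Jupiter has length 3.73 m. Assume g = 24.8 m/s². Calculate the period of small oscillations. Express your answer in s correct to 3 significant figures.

T = 2π√(L/g) = 2π√(3.73/24.8) = 2π × 0.3878 = 2.44 s.

2.44 s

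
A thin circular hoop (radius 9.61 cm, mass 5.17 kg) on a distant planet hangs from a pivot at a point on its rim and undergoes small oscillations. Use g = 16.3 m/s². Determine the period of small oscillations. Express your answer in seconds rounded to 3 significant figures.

I_cm = mr² = 0.04775 kg·m². The pivot is at distance d = 0.0961 m from the centre of mass.
By the parallel-axis theorem, I = I_cm + md² = 0.04775 + 0.04775 = 0.09549 kg·m².
T = 2π√(I/(mgd)) = 2π√(0.09549/(5.17 × 16.3 × 0.0961)) = 0.682 s.

0.682 s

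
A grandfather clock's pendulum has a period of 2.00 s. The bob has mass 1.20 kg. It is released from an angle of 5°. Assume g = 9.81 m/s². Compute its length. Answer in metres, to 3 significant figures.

0.994 m

From T = 2π√(L/g), L = gT²/(4π²) = 9.81 × 2.000²/(4π²) = 0.994 m.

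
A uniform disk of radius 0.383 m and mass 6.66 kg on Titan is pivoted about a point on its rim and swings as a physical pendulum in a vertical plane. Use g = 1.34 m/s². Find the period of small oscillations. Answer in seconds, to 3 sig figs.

I_cm = ½mr² = 0.4885 kg·m². The pivot is at distance d = 0.383 m from the centre of mass.
By the parallel-axis theorem, I = I_cm + md² = 0.4885 + 0.9769 = 1.465 kg·m².
T = 2π√(I/(mgd)) = 2π√(1.465/(6.66 × 1.34 × 0.383)) = 4.11 s.

4.11 s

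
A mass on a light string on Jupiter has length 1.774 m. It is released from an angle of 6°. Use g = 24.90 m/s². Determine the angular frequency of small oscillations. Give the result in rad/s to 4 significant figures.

ω = √(g/L) = √(24.90/1.774) = 3.746 rad/s.

3.746 rad/s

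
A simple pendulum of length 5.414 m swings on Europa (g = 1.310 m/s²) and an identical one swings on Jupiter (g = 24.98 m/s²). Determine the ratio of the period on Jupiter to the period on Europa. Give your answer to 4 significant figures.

T ∝ 1/√g, so T₂/T₁ = √(g₁/g₂) = √(1.310/24.98) = 0.2290.

0.2290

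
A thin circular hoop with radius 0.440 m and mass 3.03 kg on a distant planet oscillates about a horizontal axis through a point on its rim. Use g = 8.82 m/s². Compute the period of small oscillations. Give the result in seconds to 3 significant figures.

I_cm = mr² = 0.5866 kg·m². The pivot is at distance d = 0.440 m from the centre of mass.
By the parallel-axis theorem, I = I_cm + md² = 0.5866 + 0.5866 = 1.173 kg·m².
T = 2π√(I/(mgd)) = 2π√(1.173/(3.03 × 8.82 × 0.440)) = 1.98 s.

1.98 s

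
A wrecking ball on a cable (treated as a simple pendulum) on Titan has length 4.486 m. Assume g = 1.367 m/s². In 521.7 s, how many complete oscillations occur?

T = 2π√(L/g) = 2π√(4.486/1.367) = 11.382 s.
Number of complete oscillations = ⌊521.7/11.382⌋ = ⌊45.835⌋ = 45.

45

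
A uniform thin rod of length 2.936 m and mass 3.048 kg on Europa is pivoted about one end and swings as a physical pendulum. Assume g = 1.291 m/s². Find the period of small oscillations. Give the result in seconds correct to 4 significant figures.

7.737 s

For a physical pendulum T = 2π√(I/(mgd)), with d = 1.4680 m from pivot to centre of mass.
I_cm = mL²/12 = 3.048 × 2.936²/12 = 2.1895 kg·m²; I = I_cm + md² = 2.1895 + 3.048 × 1.4680² = 8.7580 kg·m².
T = 2π√(8.7580/(3.048 × 1.291 × 1.4680)) = 7.737 s.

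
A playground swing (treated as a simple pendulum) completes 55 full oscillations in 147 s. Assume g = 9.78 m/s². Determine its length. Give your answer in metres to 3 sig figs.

1.77 m

T = 147/55 = 2.673 s.
From T = 2π√(L/g), L = gT²/(4π²) = 9.78 × 2.673²/(4π²) = 1.77 m.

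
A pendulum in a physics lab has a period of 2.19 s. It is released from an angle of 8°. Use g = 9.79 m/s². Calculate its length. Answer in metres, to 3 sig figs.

1.19 m

From T = 2π√(L/g), L = gT²/(4π²) = 9.79 × 2.190²/(4π²) = 1.19 m.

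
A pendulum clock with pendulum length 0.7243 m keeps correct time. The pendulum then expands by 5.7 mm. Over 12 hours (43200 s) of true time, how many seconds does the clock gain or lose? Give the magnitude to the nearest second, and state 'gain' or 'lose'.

lose 169 s

T ∝ √L, so T'/T = √(0.73000/0.7243) = 1.00393.
In 43200 s of true time the clock registers 43200/1.00393 = 43031.0 s, so it loses 169 s.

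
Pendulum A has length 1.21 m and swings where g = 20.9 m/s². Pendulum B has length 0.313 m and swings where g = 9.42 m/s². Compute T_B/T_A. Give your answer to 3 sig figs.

0.758

T = 2π√(L/g), so T_B/T_A = √((L_B/g_B)/(L_A/g_A)) = √((0.313/9.42)/(1.21/20.9)) = 0.758.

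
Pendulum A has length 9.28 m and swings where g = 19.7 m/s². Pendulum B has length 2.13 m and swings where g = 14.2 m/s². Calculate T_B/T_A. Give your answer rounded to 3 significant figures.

T = 2π√(L/g), so T_B/T_A = √((L_B/g_B)/(L_A/g_A)) = √((2.13/14.2)/(9.28/19.7)) = 0.564.

0.564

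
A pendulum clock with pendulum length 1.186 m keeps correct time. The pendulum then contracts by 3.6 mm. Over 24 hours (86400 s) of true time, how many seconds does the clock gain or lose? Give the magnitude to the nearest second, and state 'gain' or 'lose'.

gain 131 s

T ∝ √L, so T'/T = √(1.18240/1.186) = 0.998481.
In 86400 s of true time the clock registers 86400/0.998481 = 86531.4 s, so it gains 131 s.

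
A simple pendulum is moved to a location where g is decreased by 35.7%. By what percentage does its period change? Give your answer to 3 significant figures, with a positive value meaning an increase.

24.7%

T ∝ 1/√g, so T'/T = 1/√(0.6430) = 1.247.
Percentage change in T = (1.247 − 1) × 100% = 24.7%.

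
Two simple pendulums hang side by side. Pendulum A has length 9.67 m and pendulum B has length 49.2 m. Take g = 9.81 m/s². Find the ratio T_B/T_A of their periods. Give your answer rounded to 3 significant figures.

T ∝ √L, so T_B/T_A = √(L_B/L_A) = √(49.2/9.67) = 2.26.

2.26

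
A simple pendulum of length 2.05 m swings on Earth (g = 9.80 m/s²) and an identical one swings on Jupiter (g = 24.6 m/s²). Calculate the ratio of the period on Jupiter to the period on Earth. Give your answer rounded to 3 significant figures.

0.631

T ∝ 1/√g, so T₂/T₁ = √(g₁/g₂) = √(9.80/24.6) = 0.631.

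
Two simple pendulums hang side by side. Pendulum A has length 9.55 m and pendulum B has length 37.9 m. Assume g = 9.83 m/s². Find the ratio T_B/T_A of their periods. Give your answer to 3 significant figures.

1.99

T ∝ √L, so T_B/T_A = √(L_B/L_A) = √(37.9/9.55) = 1.99.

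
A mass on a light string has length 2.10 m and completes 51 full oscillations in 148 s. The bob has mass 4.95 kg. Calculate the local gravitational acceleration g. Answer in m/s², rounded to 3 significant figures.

T = 148/51 = 2.902 s.
From T = 2π√(L/g), g = 4π²L/T² = 4π² × 2.10/2.902² = 9.84 m/s².

9.84 m/s²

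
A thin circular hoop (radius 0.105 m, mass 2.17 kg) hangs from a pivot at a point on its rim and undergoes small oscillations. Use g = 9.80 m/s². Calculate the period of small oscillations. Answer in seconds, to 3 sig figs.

0.920 s

I_cm = mr² = 0.02392 kg·m². The pivot is at distance d = 0.105 m from the centre of mass.
By the parallel-axis theorem, I = I_cm + md² = 0.02392 + 0.02392 = 0.04785 kg·m².
T = 2π√(I/(mgd)) = 2π√(0.04785/(2.17 × 9.80 × 0.105)) = 0.920 s.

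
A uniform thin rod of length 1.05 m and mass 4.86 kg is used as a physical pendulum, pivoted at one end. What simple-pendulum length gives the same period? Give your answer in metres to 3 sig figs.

0.700 m

The equivalent simple-pendulum length is L_eq = I/(md), where I is about the pivot and d = 0.5250 m.
I_cm = (1/12)mL² = 0.4465 kg·m², so I = I_cm + md² = 0.4465 + 1.340 = 1.786 kg·m².
L_eq = 1.786/(4.86 × 0.5250) = 0.700 m.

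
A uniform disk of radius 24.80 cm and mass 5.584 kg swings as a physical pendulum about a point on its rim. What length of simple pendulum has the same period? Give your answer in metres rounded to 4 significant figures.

The equivalent simple-pendulum length is L_eq = I/(md), where I is about the pivot and d = 0.24800 m.
I_cm = ½mR² = 0.17172 kg·m², so I = I_cm + md² = 0.17172 + 0.34344 = 0.51516 kg·m².
L_eq = 0.51516/(5.584 × 0.24800) = 0.3720 m.

0.3720 m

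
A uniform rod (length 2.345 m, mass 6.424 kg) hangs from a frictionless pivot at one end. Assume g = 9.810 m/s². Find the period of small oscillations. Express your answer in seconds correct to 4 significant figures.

2.508 s

For a physical pendulum T = 2π√(I/(mgd)), with d = 1.1725 m from pivot to centre of mass.
I_cm = mL²/12 = 6.424 × 2.345²/12 = 2.9438 kg·m²; I = I_cm + md² = 2.9438 + 6.424 × 1.1725² = 11.775 kg·m².
T = 2π√(11.775/(6.424 × 9.810 × 1.1725)) = 2.508 s.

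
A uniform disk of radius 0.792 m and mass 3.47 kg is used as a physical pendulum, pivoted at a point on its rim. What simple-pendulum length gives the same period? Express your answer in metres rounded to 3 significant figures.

1.19 m

The equivalent simple-pendulum length is L_eq = I/(md), where I is about the pivot and d = 0.7920 m.
I_cm = ½mR² = 1.088 kg·m², so I = I_cm + md² = 1.088 + 2.177 = 3.265 kg·m².
L_eq = 3.265/(3.47 × 0.7920) = 1.19 m.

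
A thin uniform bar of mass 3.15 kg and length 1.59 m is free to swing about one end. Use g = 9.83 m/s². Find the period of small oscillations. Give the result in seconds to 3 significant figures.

For a physical pendulum T = 2π√(I/(mgd)), with d = 0.7950 m from pivot to centre of mass.
I_cm = mL²/12 = 3.15 × 1.59²/12 = 0.6636 kg·m²; I = I_cm + md² = 0.6636 + 3.15 × 0.7950² = 2.655 kg·m².
T = 2π√(2.655/(3.15 × 9.83 × 0.7950)) = 2.06 s.

2.06 s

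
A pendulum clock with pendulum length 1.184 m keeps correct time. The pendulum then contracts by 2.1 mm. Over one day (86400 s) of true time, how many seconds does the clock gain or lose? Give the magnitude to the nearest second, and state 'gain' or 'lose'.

T ∝ √L, so T'/T = √(1.18190/1.184) = 0.999113.
In 86400 s of true time the clock registers 86400/0.999113 = 86476.7 s, so it gains 77 s.

gain 77 s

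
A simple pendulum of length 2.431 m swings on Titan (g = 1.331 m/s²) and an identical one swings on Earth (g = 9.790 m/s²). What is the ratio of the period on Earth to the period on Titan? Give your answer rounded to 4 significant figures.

T ∝ 1/√g, so T₂/T₁ = √(g₁/g₂) = √(1.331/9.790) = 0.3687.

0.3687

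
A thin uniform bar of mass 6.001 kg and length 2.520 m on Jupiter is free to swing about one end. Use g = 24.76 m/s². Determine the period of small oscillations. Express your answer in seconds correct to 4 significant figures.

For a physical pendulum T = 2π√(I/(mgd)), with d = 1.2600 m from pivot to centre of mass.
I_cm = mL²/12 = 6.001 × 2.520²/12 = 3.1757 kg·m²; I = I_cm + md² = 3.1757 + 6.001 × 1.2600² = 12.703 kg·m².
T = 2π√(12.703/(6.001 × 24.76 × 1.2600)) = 1.637 s.

1.637 s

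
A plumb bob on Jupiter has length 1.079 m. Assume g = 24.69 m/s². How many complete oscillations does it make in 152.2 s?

T = 2π√(L/g) = 2π√(1.079/24.69) = 1.3135 s.
Number of complete oscillations = ⌊152.2/1.3135⌋ = ⌊115.87⌋ = 115.

115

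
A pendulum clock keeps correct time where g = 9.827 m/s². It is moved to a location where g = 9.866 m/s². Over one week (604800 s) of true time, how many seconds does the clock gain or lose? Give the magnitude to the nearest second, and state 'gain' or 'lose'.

gain 1199 s

The clock's period scales as T ∝ 1/√g, so T'/T = √(9.827/9.866) = 0.998022.
In 604800 s of true time the clock registers 604800/0.998022 = 605998.9 s, so it gains 1199 s.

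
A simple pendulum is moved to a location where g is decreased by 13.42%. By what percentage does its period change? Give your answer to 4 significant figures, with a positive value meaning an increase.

T ∝ 1/√g, so T'/T = 1/√(0.86580) = 1.0747.
Percentage change in T = (1.0747 − 1) × 100% = 7.471%.

7.471%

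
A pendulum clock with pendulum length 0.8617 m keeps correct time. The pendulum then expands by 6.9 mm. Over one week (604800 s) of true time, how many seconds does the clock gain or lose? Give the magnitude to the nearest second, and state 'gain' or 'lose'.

T ∝ √L, so T'/T = √(0.86860/0.8617) = 1.00400.
In 604800 s of true time the clock registers 604800/1.00400 = 602393.0 s, so it loses 2407 s.

lose 2407 s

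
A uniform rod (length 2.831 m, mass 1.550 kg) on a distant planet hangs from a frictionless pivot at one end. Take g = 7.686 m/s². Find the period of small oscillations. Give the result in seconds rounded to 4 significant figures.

3.114 s

For a physical pendulum T = 2π√(I/(mgd)), with d = 1.4155 m from pivot to centre of mass.
I_cm = mL²/12 = 1.550 × 2.831²/12 = 1.0352 kg·m²; I = I_cm + md² = 1.0352 + 1.550 × 1.4155² = 4.1409 kg·m².
T = 2π√(4.1409/(1.550 × 7.686 × 1.4155)) = 3.114 s.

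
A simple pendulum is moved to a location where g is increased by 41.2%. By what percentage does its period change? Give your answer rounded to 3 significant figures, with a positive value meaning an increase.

T ∝ 1/√g, so T'/T = 1/√(1.412) = 0.8416.
Percentage change in T = (0.8416 − 1) × 100% = -15.8%.

-15.8%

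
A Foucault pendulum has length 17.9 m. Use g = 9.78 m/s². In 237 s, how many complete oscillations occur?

T = 2π√(L/g) = 2π√(17.9/9.78) = 8.500 s.
Number of complete oscillations = ⌊237/8.500⌋ = ⌊27.88⌋ = 27.

27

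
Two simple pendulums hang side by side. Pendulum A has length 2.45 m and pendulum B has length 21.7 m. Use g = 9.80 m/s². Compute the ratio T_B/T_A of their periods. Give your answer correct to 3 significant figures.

T ∝ √L, so T_B/T_A = √(L_B/L_A) = √(21.7/2.45) = 2.98.

2.98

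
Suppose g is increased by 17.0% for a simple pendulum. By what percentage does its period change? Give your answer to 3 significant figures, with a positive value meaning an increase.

T ∝ 1/√g, so T'/T = 1/√(1.170) = 0.9245.
Percentage change in T = (0.9245 − 1) × 100% = -7.55%.

-7.55%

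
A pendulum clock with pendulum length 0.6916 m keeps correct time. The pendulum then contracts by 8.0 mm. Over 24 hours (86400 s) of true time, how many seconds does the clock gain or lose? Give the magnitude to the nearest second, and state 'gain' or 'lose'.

T ∝ √L, so T'/T = √(0.68360/0.6916) = 0.994199.
In 86400 s of true time the clock registers 86400/0.994199 = 86904.1 s, so it gains 504 s.

gain 504 s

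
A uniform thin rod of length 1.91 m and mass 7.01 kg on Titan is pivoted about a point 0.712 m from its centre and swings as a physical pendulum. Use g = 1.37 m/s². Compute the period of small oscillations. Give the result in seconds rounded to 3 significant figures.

5.73 s

For a physical pendulum T = 2π√(I/(mgd)), with d = 0.7120 m from pivot to centre of mass.
I_cm = mL²/12 = 7.01 × 1.91²/12 = 2.131 kg·m²; I = I_cm + md² = 2.131 + 7.01 × 0.7120² = 5.685 kg·m².
T = 2π√(5.685/(7.01 × 1.37 × 0.7120)) = 5.73 s.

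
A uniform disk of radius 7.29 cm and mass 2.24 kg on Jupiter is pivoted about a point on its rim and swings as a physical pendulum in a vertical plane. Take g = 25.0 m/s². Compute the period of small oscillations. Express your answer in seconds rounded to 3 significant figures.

0.416 s

I_cm = ½mr² = 0.005952 kg·m². The pivot is at distance d = 0.0729 m from the centre of mass.
By the parallel-axis theorem, I = I_cm + md² = 0.005952 + 0.01190 = 0.01786 kg·m².
T = 2π√(I/(mgd)) = 2π√(0.01786/(2.24 × 25.0 × 0.0729)) = 0.416 s.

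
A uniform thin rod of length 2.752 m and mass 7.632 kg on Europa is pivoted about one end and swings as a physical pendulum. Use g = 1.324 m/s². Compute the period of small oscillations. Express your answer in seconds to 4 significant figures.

7.396 s

For a physical pendulum T = 2π√(I/(mgd)), with d = 1.3760 m from pivot to centre of mass.
I_cm = mL²/12 = 7.632 × 2.752²/12 = 4.8167 kg·m²; I = I_cm + md² = 4.8167 + 7.632 × 1.3760² = 19.267 kg·m².
T = 2π√(19.267/(7.632 × 1.324 × 1.3760)) = 7.396 s.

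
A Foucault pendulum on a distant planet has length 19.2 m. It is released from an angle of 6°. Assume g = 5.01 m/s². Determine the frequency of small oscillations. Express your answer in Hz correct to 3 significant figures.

0.0813 Hz

T = 2π√(L/g) = 2π√(19.2/5.01) = 12.30 s, so f = 1/T = 0.0813 Hz.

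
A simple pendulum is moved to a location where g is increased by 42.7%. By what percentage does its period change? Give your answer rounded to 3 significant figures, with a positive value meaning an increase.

-16.3%

T ∝ 1/√g, so T'/T = 1/√(1.427) = 0.8371.
Percentage change in T = (0.8371 − 1) × 100% = -16.3%.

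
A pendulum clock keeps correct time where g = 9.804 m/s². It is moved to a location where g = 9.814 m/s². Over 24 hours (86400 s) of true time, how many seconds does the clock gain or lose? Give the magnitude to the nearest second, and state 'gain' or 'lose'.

gain 44 s

The clock's period scales as T ∝ 1/√g, so T'/T = √(9.804/9.814) = 0.999490.
In 86400 s of true time the clock registers 86400/0.999490 = 86444.1 s, so it gains 44 s.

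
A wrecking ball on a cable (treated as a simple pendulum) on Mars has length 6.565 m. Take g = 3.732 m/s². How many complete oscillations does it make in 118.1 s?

14

T = 2π√(L/g) = 2π√(6.565/3.732) = 8.3335 s.
Number of complete oscillations = ⌊118.1/8.3335⌋ = ⌊14.172⌋ = 14.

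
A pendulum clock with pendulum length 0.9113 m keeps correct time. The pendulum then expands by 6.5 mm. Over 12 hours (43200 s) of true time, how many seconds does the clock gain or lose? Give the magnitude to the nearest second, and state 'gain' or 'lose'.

T ∝ √L, so T'/T = √(0.91780/0.9113) = 1.00356.
In 43200 s of true time the clock registers 43200/1.00356 = 43046.8 s, so it loses 153 s.

lose 153 s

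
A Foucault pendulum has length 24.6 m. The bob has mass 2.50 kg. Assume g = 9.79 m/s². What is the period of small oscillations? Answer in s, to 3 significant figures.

T = 2π√(L/g) = 2π√(24.6/9.79) = 2π × 1.585 = 9.96 s.

9.96 s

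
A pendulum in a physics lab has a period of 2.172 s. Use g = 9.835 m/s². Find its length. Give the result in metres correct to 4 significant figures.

From T = 2π√(L/g), L = gT²/(4π²) = 9.835 × 2.1720²/(4π²) = 1.175 m.

1.175 m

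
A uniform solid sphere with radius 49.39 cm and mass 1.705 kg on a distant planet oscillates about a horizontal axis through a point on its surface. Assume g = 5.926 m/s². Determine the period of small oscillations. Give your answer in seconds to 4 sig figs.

2.146 s

I_cm = (2/5)mr² = 0.16637 kg·m². The pivot is at distance d = 0.4939 m from the centre of mass.
By the parallel-axis theorem, I = I_cm + md² = 0.16637 + 0.41591 = 0.58228 kg·m².
T = 2π√(I/(mgd)) = 2π√(0.58228/(1.705 × 5.926 × 0.4939)) = 2.146 s.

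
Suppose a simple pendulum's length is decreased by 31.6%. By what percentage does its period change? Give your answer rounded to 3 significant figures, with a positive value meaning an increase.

-17.3%

T ∝ √L, so T'/T = √(0.6840) = 0.8270.
Percentage change in T = (0.8270 − 1) × 100% = -17.3%.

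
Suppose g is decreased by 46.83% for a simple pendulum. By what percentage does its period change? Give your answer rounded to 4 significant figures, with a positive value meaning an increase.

T ∝ 1/√g, so T'/T = 1/√(0.53170) = 1.3714.
Percentage change in T = (1.3714 − 1) × 100% = 37.14%.

37.14%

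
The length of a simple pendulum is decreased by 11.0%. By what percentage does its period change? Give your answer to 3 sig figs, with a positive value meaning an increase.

-5.66%

T ∝ √L, so T'/T = √(0.8900) = 0.9434.
Percentage change in T = (0.9434 − 1) × 100% = -5.66%.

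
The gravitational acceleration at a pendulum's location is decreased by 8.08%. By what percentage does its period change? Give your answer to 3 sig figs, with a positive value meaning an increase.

T ∝ 1/√g, so T'/T = 1/√(0.9192) = 1.043.
Percentage change in T = (1.043 − 1) × 100% = 4.30%.

4.30%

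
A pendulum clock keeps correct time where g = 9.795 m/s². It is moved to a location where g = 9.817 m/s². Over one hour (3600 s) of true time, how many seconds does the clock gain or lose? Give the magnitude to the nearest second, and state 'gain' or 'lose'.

The clock's period scales as T ∝ 1/√g, so T'/T = √(9.795/9.817) = 0.998879.
In 3600 s of true time the clock registers 3600/0.998879 = 3604.0 s, so it gains 4 s.

gain 4 s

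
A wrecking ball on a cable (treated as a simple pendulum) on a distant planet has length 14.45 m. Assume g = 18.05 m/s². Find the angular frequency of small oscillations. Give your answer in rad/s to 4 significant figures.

1.118 rad/s

ω = √(g/L) = √(18.05/14.45) = 1.118 rad/s.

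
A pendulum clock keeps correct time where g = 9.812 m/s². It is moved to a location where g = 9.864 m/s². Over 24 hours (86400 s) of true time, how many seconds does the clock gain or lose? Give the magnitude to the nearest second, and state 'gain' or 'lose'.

The clock's period scales as T ∝ 1/√g, so T'/T = √(9.812/9.864) = 0.997361.
In 86400 s of true time the clock registers 86400/0.997361 = 86628.6 s, so it gains 229 s.

gain 229 s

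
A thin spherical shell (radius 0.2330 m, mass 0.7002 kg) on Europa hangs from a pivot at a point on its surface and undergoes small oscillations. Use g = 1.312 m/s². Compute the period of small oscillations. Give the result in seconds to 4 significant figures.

I_cm = (2/3)mr² = 0.025342 kg·m². The pivot is at distance d = 0.2330 m from the centre of mass.
By the parallel-axis theorem, I = I_cm + md² = 0.025342 + 0.038013 = 0.063355 kg·m².
T = 2π√(I/(mgd)) = 2π√(0.063355/(0.7002 × 1.312 × 0.2330)) = 3.418 s.

3.418 s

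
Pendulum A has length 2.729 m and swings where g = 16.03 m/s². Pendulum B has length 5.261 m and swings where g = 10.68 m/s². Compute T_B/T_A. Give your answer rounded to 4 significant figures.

T = 2π√(L/g), so T_B/T_A = √((L_B/g_B)/(L_A/g_A)) = √((5.261/10.68)/(2.729/16.03)) = 1.701.

1.701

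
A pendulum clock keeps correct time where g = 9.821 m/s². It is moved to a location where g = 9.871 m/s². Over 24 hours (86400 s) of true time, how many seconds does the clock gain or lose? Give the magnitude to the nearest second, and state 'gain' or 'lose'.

gain 220 s

The clock's period scales as T ∝ 1/√g, so T'/T = √(9.821/9.871) = 0.997464.
In 86400 s of true time the clock registers 86400/0.997464 = 86619.7 s, so it gains 220 s.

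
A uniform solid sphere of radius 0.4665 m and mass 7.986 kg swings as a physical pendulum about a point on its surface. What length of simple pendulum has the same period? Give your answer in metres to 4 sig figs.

0.6531 m

The equivalent simple-pendulum length is L_eq = I/(md), where I is about the pivot and d = 0.46650 m.
I_cm = (2/5)mR² = 0.69517 kg·m², so I = I_cm + md² = 0.69517 + 1.7379 = 2.4331 kg·m².
L_eq = 2.4331/(7.986 × 0.46650) = 0.6531 m.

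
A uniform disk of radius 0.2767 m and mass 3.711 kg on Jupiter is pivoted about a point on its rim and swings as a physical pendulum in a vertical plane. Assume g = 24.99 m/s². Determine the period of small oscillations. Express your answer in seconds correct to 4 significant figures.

0.8097 s

I_cm = ½mr² = 0.14206 kg·m². The pivot is at distance d = 0.2767 m from the centre of mass.
By the parallel-axis theorem, I = I_cm + md² = 0.14206 + 0.28412 = 0.42619 kg·m².
T = 2π√(I/(mgd)) = 2π√(0.42619/(3.711 × 24.99 × 0.2767)) = 0.8097 s.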